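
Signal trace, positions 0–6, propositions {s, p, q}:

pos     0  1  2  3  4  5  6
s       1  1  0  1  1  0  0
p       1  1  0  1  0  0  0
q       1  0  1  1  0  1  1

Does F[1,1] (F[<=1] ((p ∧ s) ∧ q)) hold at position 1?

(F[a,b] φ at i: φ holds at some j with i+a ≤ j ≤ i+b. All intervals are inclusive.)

Check F[<=1] ((p ∧ s) ∧ q) at each j in [2,2]:
  j=2: holds (witness at 3)
Found at j=2 → formula holds.

Yes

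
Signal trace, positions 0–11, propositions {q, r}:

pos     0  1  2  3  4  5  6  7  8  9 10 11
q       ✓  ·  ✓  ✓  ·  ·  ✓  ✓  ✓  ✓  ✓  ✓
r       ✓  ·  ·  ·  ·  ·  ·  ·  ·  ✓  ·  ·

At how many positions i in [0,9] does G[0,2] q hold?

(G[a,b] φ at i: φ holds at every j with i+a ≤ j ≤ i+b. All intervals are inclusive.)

4

Evaluate at each i in [0,9]:
  i=0: ✗ (fails at j=1)
  i=1: ✗ (fails at j=1)
  i=2: ✗ (fails at j=4)
  i=3: ✗ (fails at j=4)
  i=4: ✗ (fails at j=4)
  i=5: ✗ (fails at j=5)
  i=6: ✓ (all of [6,8])
  i=7: ✓ (all of [7,9])
  i=8: ✓ (all of [8,10])
  i=9: ✓ (all of [9,11])
Positions where it holds: {6, 7, 8, 9} → 4.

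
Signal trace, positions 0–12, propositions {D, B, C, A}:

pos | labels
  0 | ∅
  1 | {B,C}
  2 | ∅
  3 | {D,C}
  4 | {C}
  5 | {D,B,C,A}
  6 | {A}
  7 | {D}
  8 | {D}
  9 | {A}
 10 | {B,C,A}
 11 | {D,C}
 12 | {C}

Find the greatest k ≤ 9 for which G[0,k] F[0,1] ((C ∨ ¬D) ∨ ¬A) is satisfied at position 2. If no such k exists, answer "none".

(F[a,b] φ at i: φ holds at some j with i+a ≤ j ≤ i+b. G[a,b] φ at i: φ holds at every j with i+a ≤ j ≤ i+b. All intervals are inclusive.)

9

F[0,1] ((C ∨ ¬D) ∨ ¬A) must hold from j=2 onward; find where it first fails.
  j=2: holds
  j=3: holds
  j=4: holds
  j=5: holds
  j=6: holds
  j=7: holds
  j=8: holds
  j=9: holds
  j=10: holds
  j=11: holds
Holds through j=11; largest k = 9.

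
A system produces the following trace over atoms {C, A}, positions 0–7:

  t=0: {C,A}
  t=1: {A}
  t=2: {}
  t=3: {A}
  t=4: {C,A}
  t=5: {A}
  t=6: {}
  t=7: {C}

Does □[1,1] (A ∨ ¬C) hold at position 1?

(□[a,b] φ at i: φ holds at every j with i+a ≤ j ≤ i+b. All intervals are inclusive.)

Holds

Check (A ∨ ¬C) at every j in [2,2]:
  j=2: true
All positions satisfy it → formula holds.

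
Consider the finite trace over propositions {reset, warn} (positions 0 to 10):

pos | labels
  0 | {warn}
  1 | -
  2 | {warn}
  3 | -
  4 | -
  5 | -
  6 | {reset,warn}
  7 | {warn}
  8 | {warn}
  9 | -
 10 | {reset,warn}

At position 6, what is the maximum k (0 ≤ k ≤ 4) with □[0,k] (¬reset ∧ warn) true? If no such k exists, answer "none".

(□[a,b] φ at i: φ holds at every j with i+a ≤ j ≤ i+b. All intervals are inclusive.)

none

(¬reset ∧ warn) must hold from j=6 onward; find where it first fails.
  j=6: fails → no k works.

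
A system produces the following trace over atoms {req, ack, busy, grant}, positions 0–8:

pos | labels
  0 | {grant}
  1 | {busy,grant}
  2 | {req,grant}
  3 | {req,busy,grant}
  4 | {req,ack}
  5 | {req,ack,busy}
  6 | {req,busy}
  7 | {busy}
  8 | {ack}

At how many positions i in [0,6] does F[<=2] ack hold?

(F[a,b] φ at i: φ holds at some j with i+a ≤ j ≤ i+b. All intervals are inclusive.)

5

Evaluate at each i in [0,6]:
  i=0: ✗ (none in [0,2])
  i=1: ✗ (none in [1,3])
  i=2: ✓ (witness j=4)
  i=3: ✓ (witness j=4)
  i=4: ✓ (witness j=4)
  i=5: ✓ (witness j=5)
  i=6: ✓ (witness j=8)
Positions where it holds: {2, 3, 4, 5, 6} → 5.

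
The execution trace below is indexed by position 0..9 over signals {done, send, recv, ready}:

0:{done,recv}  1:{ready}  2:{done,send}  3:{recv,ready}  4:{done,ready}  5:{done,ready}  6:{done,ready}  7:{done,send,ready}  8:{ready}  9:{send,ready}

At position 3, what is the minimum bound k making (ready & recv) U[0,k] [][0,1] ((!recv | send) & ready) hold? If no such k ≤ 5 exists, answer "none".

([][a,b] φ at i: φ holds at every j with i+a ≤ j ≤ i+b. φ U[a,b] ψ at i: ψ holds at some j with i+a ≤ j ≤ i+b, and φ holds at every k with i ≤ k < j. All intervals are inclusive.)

1

Need earliest j ≥ 3 with [][0,1] ((!recv | send) & ready), and (ready & recv) at every k in [3,j-1].
  j=3: rhs fails.
  j=4: rhs holds; lhs holds on [3,3]. k = 1.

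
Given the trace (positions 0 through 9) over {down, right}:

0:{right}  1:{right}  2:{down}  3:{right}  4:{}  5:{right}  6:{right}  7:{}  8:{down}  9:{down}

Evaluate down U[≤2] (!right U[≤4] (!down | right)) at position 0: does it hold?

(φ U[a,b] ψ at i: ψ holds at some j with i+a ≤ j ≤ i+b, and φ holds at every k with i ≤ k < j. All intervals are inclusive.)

Need some j in [0,2] with (!right U[≤4] (!down | right)), and down at every k in [0,j-1].
  j=0: (!right U[≤4] (!down | right)) holds; no prefix to check → satisfied.

Yes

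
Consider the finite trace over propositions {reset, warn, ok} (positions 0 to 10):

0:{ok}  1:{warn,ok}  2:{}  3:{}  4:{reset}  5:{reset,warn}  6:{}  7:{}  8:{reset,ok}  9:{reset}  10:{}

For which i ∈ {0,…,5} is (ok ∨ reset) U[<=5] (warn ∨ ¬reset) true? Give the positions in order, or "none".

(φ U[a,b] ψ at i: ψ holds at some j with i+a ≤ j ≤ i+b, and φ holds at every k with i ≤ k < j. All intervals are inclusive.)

Evaluate at each i in [0,5]:
  i=0: ✓ (rhs at j=0)
  i=1: ✓ (rhs at j=1)
  i=2: ✓ (rhs at j=2)
  i=3: ✓ (rhs at j=3)
  i=4: ✓ (rhs at j=5; lhs holds on [4,4])
  i=5: ✓ (rhs at j=5)

0, 1, 2, 3, 4, 5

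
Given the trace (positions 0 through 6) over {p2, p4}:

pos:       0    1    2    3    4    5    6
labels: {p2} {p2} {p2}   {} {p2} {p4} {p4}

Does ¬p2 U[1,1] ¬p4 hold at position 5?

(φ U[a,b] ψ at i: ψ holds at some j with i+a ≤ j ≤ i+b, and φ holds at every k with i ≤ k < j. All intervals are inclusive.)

False

Need some j in [6,6] with ¬p4, and ¬p2 at every k in [5,j-1].
  j=6: ¬p4 false.
No j in the window works → until fails.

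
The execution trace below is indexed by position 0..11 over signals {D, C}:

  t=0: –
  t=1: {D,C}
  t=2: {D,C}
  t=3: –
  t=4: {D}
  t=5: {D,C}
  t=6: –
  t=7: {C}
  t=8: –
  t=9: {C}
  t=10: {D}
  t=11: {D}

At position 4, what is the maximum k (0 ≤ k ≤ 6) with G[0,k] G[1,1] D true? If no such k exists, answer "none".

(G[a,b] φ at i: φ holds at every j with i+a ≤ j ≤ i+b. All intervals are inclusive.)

0

G[1,1] D must hold from j=4 onward; find where it first fails.
  j=4: holds
  j=5: fails
Holds on [4,4], so largest k = 0.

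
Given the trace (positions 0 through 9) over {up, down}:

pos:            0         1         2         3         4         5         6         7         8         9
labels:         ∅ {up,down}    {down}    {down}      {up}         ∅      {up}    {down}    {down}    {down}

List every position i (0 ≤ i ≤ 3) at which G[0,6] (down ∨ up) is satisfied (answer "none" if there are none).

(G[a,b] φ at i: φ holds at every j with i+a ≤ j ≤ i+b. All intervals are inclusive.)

none

Evaluate at each i in [0,3]:
  i=0: ✗ (fails at j=0)
  i=1: ✗ (fails at j=5)
  i=2: ✗ (fails at j=5)
  i=3: ✗ (fails at j=5)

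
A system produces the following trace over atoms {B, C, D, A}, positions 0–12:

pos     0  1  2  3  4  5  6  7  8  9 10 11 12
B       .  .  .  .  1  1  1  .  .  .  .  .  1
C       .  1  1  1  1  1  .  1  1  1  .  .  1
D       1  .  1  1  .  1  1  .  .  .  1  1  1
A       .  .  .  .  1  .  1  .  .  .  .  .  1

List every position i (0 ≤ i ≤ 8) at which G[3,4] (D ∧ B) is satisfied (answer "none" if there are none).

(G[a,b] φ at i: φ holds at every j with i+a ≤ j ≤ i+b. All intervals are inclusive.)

2

Evaluate at each i in [0,8]:
  i=0: ✗ (fails at j=3)
  i=1: ✗ (fails at j=4)
  i=2: ✓ (all of [5,6])
  i=3: ✗ (fails at j=7)
  i=4: ✗ (fails at j=7)
  i=5: ✗ (fails at j=8)
  i=6: ✗ (fails at j=9)
  i=7: ✗ (fails at j=10)
  i=8: ✗ (fails at j=11)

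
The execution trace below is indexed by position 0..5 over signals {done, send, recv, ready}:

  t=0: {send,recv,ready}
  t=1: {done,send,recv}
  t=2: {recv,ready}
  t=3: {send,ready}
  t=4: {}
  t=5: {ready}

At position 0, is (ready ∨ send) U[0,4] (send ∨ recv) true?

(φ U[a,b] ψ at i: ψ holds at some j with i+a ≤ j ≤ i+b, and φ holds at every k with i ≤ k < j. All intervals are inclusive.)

True

Need some j in [0,4] with (send ∨ recv), and (ready ∨ send) at every k in [0,j-1].
  j=0: (send ∨ recv) holds; no prefix to check → satisfied.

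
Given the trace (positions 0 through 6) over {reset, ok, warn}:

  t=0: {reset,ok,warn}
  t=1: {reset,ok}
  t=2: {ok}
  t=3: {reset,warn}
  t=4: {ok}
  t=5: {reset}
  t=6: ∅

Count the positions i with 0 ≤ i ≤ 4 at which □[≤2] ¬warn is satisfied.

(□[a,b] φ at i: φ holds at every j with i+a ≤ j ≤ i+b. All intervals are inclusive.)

Evaluate at each i in [0,4]:
  i=0: ✗ (fails at j=0)
  i=1: ✗ (fails at j=3)
  i=2: ✗ (fails at j=3)
  i=3: ✗ (fails at j=3)
  i=4: ✓ (all of [4,6])
Positions where it holds: {4} → 1.

1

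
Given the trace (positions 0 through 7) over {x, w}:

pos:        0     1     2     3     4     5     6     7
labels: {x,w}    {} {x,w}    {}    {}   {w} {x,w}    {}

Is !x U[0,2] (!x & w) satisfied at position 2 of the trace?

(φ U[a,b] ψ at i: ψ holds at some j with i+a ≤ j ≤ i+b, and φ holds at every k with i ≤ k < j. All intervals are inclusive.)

Need some j in [2,4] with (!x & w), and !x at every k in [2,j-1].
  j=2: (!x & w) false.
  j=3: (!x & w) false.
  j=4: (!x & w) false.
No j in the window works → until fails.

Does not hold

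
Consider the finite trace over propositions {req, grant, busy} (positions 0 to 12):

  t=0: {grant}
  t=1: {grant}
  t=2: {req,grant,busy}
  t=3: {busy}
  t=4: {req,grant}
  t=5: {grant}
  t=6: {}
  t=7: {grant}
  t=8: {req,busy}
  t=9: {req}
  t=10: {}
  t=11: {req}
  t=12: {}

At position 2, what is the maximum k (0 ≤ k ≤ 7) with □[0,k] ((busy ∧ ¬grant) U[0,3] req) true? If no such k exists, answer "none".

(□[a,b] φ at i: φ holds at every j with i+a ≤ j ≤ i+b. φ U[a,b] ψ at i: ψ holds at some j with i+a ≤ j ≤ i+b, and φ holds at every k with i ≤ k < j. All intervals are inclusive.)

2

((busy ∧ ¬grant) U[0,3] req) must hold from j=2 onward; find where it first fails.
  j=2: holds
  j=3: holds
  j=4: holds
  j=5: fails
Holds on [2,4], so largest k = 2.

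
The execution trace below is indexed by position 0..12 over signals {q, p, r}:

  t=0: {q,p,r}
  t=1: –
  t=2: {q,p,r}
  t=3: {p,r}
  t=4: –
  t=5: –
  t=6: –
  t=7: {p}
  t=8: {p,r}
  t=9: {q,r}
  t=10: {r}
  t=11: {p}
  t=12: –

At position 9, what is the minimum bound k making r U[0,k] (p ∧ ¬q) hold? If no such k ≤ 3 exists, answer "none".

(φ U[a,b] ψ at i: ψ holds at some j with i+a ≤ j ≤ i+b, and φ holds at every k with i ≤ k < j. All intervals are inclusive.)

Need earliest j ≥ 9 with (p ∧ ¬q), and r at every k in [9,j-1].
  j=9: rhs fails.
  j=10: rhs fails.
  j=11: rhs holds; lhs holds on [9,10]. k = 2.

2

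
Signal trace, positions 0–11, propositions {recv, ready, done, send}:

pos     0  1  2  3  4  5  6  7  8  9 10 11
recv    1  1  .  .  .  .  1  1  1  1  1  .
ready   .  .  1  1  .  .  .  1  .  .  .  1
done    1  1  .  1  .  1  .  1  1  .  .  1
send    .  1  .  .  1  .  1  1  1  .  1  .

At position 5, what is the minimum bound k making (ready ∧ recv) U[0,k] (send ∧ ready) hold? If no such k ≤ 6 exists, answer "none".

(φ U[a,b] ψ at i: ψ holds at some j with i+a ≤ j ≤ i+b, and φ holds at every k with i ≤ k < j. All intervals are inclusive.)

none

Need earliest j ≥ 5 with (send ∧ ready), and (ready ∧ recv) at every k in [5,j-1].
  j=5: rhs fails.
  j=6: rhs fails.
  j=7: rhs holds but lhs fails at k=5.
  j=8: rhs fails.
  j=9: rhs fails.
  j=10: rhs fails.
  j=11: rhs fails.
No witness within the range → none.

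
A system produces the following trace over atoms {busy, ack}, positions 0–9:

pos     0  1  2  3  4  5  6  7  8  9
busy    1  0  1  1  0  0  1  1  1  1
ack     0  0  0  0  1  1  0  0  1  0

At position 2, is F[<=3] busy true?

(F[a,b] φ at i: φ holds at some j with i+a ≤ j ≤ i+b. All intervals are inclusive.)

Check busy at each j in [2,5]:
  j=2: true
  j=3: true
  j=4: false
  j=5: false
Found at j=2 → formula holds.

Yes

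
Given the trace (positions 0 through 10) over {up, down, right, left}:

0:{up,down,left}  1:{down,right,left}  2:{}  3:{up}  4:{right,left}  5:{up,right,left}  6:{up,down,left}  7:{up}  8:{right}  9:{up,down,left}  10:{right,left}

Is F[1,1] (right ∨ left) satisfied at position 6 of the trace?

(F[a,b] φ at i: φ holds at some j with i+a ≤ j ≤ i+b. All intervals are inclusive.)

Check (right ∨ left) at each j in [7,7]:
  j=7: false
No position in the window satisfies it → formula fails.

Does not hold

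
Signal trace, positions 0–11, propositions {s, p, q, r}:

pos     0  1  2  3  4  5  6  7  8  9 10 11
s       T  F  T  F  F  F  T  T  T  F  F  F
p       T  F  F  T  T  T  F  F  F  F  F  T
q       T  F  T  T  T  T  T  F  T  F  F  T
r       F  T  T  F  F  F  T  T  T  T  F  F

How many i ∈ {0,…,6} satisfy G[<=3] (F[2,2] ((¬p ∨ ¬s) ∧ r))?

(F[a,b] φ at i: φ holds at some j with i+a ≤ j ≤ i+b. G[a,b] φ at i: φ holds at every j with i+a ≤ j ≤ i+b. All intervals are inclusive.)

1

Evaluate at each i in [0,6]:
  i=0: ✗ (fails at j=1)
  i=1: ✗ (fails at j=1)
  i=2: ✗ (fails at j=2)
  i=3: ✗ (fails at j=3)
  i=4: ✓ (all of [4,7])
  i=5: ✗ (fails at j=8)
  i=6: ✗ (fails at j=8)
Positions where it holds: {4} → 1.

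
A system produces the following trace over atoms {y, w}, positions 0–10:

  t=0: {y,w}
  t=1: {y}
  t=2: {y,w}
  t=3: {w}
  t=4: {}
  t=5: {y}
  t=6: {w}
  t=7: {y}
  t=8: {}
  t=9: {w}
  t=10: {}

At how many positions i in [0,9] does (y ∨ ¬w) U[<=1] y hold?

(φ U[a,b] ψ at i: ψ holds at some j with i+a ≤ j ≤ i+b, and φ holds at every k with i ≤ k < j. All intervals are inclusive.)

Evaluate at each i in [0,9]:
  i=0: ✓ (rhs at j=0)
  i=1: ✓ (rhs at j=1)
  i=2: ✓ (rhs at j=2)
  i=3: ✗ (no rhs in [3,4])
  i=4: ✓ (rhs at j=5; lhs holds on [4,4])
  i=5: ✓ (rhs at j=5)
  i=6: ✗ (lhs fails at k=6 before rhs at j=7)
  i=7: ✓ (rhs at j=7)
  i=8: ✗ (no rhs in [8,9])
  i=9: ✗ (no rhs in [9,10])
Positions where it holds: {0, 1, 2, 4, 5, 7} → 6.

6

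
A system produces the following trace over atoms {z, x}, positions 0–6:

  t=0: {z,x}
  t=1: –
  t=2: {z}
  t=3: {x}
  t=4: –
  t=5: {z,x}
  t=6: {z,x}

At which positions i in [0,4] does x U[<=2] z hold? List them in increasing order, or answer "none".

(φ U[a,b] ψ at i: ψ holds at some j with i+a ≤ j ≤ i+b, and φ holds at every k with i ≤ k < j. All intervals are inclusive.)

Evaluate at each i in [0,4]:
  i=0: ✓ (rhs at j=0)
  i=1: ✗ (lhs fails at k=1 before rhs at j=2)
  i=2: ✓ (rhs at j=2)
  i=3: ✗ (lhs fails at k=4 before rhs at j=5)
  i=4: ✗ (lhs fails at k=4 before rhs at j=5)

0, 2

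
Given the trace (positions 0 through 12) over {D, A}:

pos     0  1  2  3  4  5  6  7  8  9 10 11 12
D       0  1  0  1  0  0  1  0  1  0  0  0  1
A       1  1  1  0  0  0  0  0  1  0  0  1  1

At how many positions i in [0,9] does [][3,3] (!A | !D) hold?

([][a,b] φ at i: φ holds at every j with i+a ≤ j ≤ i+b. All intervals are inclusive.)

Evaluate at each i in [0,9]:
  i=0: ✓ (all of [3,3])
  i=1: ✓ (all of [4,4])
  i=2: ✓ (all of [5,5])
  i=3: ✓ (all of [6,6])
  i=4: ✓ (all of [7,7])
  i=5: ✗ (fails at j=8)
  i=6: ✓ (all of [9,9])
  i=7: ✓ (all of [10,10])
  i=8: ✓ (all of [11,11])
  i=9: ✗ (fails at j=12)
Positions where it holds: {0, 1, 2, 3, 4, 6, 7, 8} → 8.

8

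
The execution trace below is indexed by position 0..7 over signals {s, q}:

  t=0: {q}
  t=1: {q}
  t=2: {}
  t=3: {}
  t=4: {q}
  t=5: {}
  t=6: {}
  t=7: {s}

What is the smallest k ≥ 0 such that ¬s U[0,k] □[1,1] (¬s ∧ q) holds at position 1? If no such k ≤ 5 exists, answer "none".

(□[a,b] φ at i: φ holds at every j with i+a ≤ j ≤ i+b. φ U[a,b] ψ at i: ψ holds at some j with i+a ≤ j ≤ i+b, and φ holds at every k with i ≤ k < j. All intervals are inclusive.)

2

Need earliest j ≥ 1 with □[1,1] (¬s ∧ q), and ¬s at every k in [1,j-1].
  j=1: rhs fails.
  j=2: rhs fails.
  j=3: rhs holds; lhs holds on [1,2]. k = 2.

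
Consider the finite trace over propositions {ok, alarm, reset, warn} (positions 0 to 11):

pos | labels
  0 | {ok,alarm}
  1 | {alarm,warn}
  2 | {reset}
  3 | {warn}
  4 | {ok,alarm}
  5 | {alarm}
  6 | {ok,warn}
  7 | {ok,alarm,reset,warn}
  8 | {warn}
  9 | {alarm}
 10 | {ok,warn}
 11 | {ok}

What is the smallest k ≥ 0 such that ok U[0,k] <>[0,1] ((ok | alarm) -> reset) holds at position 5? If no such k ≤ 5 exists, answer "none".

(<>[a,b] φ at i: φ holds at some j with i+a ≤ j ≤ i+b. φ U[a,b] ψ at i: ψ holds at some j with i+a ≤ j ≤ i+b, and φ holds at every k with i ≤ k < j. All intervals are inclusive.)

none

Need earliest j ≥ 5 with <>[0,1] ((ok | alarm) -> reset), and ok at every k in [5,j-1].
  j=5: rhs fails.
  j=6: rhs holds but lhs fails at k=5.
  j=7: rhs holds but lhs fails at k=5.
  j=8: rhs holds but lhs fails at k=5.
  j=9: rhs fails.
  j=10: rhs fails.
No witness within the range → none.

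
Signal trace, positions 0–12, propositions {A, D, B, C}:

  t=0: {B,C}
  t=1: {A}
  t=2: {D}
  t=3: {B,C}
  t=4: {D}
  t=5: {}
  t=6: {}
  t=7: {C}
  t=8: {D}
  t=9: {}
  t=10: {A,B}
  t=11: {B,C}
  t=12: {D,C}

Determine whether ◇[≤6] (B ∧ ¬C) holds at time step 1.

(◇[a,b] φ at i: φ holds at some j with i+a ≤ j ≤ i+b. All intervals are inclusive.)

Check (B ∧ ¬C) at each j in [1,7]:
  j=1: false
  j=2: false
  j=3: false
  j=4: false
  j=5: false
  j=6: false
  j=7: false
No position in the window satisfies it → formula fails.

False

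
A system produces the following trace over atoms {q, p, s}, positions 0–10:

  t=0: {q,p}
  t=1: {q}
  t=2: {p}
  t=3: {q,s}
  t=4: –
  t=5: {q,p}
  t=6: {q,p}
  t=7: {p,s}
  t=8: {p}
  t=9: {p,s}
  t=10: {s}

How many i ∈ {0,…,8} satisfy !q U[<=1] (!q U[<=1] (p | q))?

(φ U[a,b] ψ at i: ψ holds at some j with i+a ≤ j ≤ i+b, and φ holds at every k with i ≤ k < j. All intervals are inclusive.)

Evaluate at each i in [0,8]:
  i=0: ✓ (rhs at j=0)
  i=1: ✓ (rhs at j=1)
  i=2: ✓ (rhs at j=2)
  i=3: ✓ (rhs at j=3)
  i=4: ✓ (rhs at j=4)
  i=5: ✓ (rhs at j=5)
  i=6: ✓ (rhs at j=6)
  i=7: ✓ (rhs at j=7)
  i=8: ✓ (rhs at j=8)
Positions where it holds: {0, 1, 2, 3, 4, 5, 6, 7, 8} → 9.

9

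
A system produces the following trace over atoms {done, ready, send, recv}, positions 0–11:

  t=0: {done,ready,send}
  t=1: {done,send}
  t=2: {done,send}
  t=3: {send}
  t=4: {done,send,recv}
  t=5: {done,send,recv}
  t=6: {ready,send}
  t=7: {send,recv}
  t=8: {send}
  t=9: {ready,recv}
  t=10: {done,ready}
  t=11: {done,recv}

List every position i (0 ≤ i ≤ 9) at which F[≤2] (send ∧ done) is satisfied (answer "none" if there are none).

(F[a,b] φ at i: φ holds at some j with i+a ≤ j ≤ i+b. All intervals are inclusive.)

Evaluate at each i in [0,9]:
  i=0: ✓ (witness j=0)
  i=1: ✓ (witness j=1)
  i=2: ✓ (witness j=2)
  i=3: ✓ (witness j=4)
  i=4: ✓ (witness j=4)
  i=5: ✓ (witness j=5)
  i=6: ✗ (none in [6,8])
  i=7: ✗ (none in [7,9])
  i=8: ✗ (none in [8,10])
  i=9: ✗ (none in [9,11])

0, 1, 2, 3, 4, 5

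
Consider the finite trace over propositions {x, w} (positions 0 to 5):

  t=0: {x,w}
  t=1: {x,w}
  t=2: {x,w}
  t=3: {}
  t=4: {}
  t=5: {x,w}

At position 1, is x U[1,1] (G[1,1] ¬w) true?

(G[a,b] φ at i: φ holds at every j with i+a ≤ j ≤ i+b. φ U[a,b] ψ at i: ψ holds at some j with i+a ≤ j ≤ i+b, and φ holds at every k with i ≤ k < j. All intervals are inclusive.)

Need some j in [2,2] with G[1,1] ¬w, and x at every k in [1,j-1].
  j=2: G[1,1] ¬w holds; x holds at every k in [1,1] → satisfied.

Yes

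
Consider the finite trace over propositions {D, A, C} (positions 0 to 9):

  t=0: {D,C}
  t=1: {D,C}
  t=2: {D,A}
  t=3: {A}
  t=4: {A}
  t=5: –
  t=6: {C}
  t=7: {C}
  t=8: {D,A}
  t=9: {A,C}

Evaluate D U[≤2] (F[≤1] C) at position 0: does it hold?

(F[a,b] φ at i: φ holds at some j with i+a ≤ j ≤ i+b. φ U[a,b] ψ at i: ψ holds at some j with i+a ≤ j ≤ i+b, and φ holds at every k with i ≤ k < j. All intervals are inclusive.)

Need some j in [0,2] with F[≤1] C, and D at every k in [0,j-1].
  j=0: F[≤1] C holds; no prefix to check → satisfied.

Yes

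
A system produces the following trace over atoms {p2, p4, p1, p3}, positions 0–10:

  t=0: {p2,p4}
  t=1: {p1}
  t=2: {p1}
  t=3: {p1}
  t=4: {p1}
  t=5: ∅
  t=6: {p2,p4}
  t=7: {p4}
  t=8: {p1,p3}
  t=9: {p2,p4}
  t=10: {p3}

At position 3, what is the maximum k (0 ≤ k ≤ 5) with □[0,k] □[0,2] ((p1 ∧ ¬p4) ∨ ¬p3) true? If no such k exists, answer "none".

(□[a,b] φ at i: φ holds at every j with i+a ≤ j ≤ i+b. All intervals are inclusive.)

□[0,2] ((p1 ∧ ¬p4) ∨ ¬p3) must hold from j=3 onward; find where it first fails.
  j=3: holds
  j=4: holds
  j=5: holds
  j=6: holds
  j=7: holds
  j=8: fails
Holds on [3,7], so largest k = 4.

4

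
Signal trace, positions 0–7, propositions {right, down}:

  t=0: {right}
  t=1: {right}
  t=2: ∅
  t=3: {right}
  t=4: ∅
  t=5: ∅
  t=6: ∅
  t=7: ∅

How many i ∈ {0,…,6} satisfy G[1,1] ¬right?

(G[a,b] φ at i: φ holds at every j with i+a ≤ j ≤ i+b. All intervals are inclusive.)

5

Evaluate at each i in [0,6]:
  i=0: ✗ (fails at j=1)
  i=1: ✓ (all of [2,2])
  i=2: ✗ (fails at j=3)
  i=3: ✓ (all of [4,4])
  i=4: ✓ (all of [5,5])
  i=5: ✓ (all of [6,6])
  i=6: ✓ (all of [7,7])
Positions where it holds: {1, 3, 4, 5, 6} → 5.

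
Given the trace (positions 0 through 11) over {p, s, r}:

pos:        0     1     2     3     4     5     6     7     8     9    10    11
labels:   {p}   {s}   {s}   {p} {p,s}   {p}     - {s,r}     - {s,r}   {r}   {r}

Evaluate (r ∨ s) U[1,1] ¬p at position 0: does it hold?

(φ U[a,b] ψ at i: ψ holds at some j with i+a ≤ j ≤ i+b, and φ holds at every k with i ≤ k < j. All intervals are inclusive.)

No

Need some j in [1,1] with ¬p, and (r ∨ s) at every k in [0,j-1].
  j=1: ¬p holds, but (r ∨ s) fails at k=0 → not this j.
No j in the window works → until fails.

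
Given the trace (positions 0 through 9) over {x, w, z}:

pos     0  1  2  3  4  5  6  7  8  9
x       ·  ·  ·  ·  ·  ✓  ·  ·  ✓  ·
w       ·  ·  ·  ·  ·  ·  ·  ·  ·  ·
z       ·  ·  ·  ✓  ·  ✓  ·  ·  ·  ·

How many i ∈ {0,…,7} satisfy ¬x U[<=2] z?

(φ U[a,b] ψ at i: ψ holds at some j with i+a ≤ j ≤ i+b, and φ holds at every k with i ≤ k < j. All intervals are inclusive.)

Evaluate at each i in [0,7]:
  i=0: ✗ (no rhs in [0,2])
  i=1: ✓ (rhs at j=3; lhs holds on [1,2])
  i=2: ✓ (rhs at j=3; lhs holds on [2,2])
  i=3: ✓ (rhs at j=3)
  i=4: ✓ (rhs at j=5; lhs holds on [4,4])
  i=5: ✓ (rhs at j=5)
  i=6: ✗ (no rhs in [6,8])
  i=7: ✗ (no rhs in [7,9])
Positions where it holds: {1, 2, 3, 4, 5} → 5.

5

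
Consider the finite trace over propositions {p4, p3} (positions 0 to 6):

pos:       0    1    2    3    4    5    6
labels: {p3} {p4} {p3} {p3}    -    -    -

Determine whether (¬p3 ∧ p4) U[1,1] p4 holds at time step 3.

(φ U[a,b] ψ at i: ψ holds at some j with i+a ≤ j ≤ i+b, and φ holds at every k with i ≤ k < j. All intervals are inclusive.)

Does not hold

Need some j in [4,4] with p4, and (¬p3 ∧ p4) at every k in [3,j-1].
  j=4: p4 false.
No j in the window works → until fails.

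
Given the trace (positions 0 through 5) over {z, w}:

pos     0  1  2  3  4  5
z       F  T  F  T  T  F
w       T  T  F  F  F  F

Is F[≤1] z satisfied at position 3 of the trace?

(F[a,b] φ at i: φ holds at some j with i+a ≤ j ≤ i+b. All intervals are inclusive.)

Check z at each j in [3,4]:
  j=3: true
  j=4: true
Found at j=3 → formula holds.

True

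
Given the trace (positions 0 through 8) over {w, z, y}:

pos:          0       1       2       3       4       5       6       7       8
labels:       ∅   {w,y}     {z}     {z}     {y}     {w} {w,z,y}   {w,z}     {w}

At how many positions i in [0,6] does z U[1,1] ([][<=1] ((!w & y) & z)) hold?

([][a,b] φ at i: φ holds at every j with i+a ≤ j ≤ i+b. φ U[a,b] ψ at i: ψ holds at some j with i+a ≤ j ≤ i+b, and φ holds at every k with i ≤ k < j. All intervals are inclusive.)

0

Evaluate at each i in [0,6]:
  i=0: ✗ (no rhs in [1,1])
  i=1: ✗ (no rhs in [2,2])
  i=2: ✗ (no rhs in [3,3])
  i=3: ✗ (no rhs in [4,4])
  i=4: ✗ (no rhs in [5,5])
  i=5: ✗ (no rhs in [6,6])
  i=6: ✗ (no rhs in [7,7])
Positions where it holds: {} → 0.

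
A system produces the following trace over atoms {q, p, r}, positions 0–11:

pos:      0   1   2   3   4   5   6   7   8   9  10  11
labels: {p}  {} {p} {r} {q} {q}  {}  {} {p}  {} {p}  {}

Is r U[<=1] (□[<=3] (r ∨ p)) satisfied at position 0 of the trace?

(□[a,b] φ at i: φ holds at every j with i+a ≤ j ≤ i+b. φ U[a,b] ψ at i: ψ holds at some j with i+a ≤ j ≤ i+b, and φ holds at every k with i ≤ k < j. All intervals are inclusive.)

False

Need some j in [0,1] with □[<=3] (r ∨ p), and r at every k in [0,j-1].
  j=0: □[<=3] (r ∨ p) — fails at 1.
  j=1: □[<=3] (r ∨ p) — fails at 1.
No j in the window works → until fails.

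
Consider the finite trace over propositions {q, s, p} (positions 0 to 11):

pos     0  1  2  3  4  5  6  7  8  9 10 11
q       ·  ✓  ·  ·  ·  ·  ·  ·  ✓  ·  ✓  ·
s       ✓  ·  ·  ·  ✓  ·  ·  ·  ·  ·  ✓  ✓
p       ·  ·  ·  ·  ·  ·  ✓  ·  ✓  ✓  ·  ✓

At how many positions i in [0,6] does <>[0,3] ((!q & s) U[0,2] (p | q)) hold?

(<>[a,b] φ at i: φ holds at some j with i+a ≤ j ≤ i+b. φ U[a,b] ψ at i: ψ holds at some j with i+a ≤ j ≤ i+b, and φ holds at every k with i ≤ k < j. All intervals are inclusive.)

6

Evaluate at each i in [0,6]:
  i=0: ✓ (witness j=0)
  i=1: ✓ (witness j=1)
  i=2: ✗ (none in [2,5])
  i=3: ✓ (witness j=6)
  i=4: ✓ (witness j=6)
  i=5: ✓ (witness j=6)
  i=6: ✓ (witness j=6)
Positions where it holds: {0, 1, 3, 4, 5, 6} → 6.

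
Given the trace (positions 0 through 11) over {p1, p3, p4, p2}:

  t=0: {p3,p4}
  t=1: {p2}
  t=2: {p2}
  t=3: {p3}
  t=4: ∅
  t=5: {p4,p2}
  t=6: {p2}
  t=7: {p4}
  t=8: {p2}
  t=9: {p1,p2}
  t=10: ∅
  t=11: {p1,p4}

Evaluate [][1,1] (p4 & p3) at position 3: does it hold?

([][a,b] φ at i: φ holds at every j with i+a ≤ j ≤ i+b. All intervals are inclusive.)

False

Check (p4 & p3) at every j in [4,4]:
  j=4: false
Fails at j=4 → formula fails.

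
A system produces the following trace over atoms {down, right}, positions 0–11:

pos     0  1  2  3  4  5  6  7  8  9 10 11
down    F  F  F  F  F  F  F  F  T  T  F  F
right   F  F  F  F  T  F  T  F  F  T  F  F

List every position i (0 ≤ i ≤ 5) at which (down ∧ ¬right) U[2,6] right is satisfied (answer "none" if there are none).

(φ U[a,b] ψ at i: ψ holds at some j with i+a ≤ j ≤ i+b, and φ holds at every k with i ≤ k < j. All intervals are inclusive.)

none

Evaluate at each i in [0,5]:
  i=0: ✗ (lhs fails at k=0 before rhs at j=4)
  i=1: ✗ (lhs fails at k=1 before rhs at j=4)
  i=2: ✗ (lhs fails at k=2 before rhs at j=4)
  i=3: ✗ (lhs fails at k=3 before rhs at j=6)
  i=4: ✗ (lhs fails at k=4 before rhs at j=6)
  i=5: ✗ (lhs fails at k=5 before rhs at j=9)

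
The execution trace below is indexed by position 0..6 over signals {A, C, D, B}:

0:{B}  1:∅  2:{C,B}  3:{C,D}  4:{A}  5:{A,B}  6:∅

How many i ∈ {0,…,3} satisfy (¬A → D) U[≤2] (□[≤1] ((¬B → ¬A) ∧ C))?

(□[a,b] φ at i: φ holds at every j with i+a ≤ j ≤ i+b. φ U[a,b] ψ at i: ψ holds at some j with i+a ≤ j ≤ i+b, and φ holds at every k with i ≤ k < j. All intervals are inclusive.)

1

Evaluate at each i in [0,3]:
  i=0: ✗ (lhs fails at k=0 before rhs at j=2)
  i=1: ✗ (lhs fails at k=1 before rhs at j=2)
  i=2: ✓ (rhs at j=2)
  i=3: ✗ (no rhs in [3,5])
Positions where it holds: {2} → 1.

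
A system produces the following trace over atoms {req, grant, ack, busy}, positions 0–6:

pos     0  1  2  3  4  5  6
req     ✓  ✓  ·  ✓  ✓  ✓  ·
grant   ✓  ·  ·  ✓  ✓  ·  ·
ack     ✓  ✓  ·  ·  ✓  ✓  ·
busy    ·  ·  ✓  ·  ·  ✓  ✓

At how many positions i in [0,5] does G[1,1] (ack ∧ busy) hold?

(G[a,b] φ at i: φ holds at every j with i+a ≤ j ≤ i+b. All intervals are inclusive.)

1

Evaluate at each i in [0,5]:
  i=0: ✗ (fails at j=1)
  i=1: ✗ (fails at j=2)
  i=2: ✗ (fails at j=3)
  i=3: ✗ (fails at j=4)
  i=4: ✓ (all of [5,5])
  i=5: ✗ (fails at j=6)
Positions where it holds: {4} → 1.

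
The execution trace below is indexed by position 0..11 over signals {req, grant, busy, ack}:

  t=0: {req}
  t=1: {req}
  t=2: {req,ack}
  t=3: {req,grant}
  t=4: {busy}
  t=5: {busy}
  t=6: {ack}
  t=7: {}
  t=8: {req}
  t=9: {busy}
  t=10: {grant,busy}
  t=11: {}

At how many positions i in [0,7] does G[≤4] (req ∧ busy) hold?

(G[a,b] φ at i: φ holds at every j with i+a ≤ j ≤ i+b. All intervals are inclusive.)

0

Evaluate at each i in [0,7]:
  i=0: ✗ (fails at j=0)
  i=1: ✗ (fails at j=1)
  i=2: ✗ (fails at j=2)
  i=3: ✗ (fails at j=3)
  i=4: ✗ (fails at j=4)
  i=5: ✗ (fails at j=5)
  i=6: ✗ (fails at j=6)
  i=7: ✗ (fails at j=7)
Positions where it holds: {} → 0.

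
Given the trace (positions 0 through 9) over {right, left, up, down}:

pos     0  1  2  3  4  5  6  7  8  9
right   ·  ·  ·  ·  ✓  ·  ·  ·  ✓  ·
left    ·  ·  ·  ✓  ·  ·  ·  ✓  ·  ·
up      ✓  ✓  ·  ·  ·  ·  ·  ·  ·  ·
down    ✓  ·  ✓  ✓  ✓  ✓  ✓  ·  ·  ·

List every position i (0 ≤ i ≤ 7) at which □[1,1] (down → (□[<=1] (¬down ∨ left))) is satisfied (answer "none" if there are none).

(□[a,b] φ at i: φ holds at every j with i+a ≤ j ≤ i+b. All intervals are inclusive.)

0, 6, 7

Evaluate at each i in [0,7]:
  i=0: ✓ (all of [1,1])
  i=1: ✗ (fails at j=2)
  i=2: ✗ (fails at j=3)
  i=3: ✗ (fails at j=4)
  i=4: ✗ (fails at j=5)
  i=5: ✗ (fails at j=6)
  i=6: ✓ (all of [7,7])
  i=7: ✓ (all of [8,8])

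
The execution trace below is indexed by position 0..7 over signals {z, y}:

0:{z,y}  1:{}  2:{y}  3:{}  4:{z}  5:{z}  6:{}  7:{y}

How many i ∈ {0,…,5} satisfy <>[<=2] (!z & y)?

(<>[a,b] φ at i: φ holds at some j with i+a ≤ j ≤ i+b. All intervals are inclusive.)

Evaluate at each i in [0,5]:
  i=0: ✓ (witness j=2)
  i=1: ✓ (witness j=2)
  i=2: ✓ (witness j=2)
  i=3: ✗ (none in [3,5])
  i=4: ✗ (none in [4,6])
  i=5: ✓ (witness j=7)
Positions where it holds: {0, 1, 2, 5} → 4.

4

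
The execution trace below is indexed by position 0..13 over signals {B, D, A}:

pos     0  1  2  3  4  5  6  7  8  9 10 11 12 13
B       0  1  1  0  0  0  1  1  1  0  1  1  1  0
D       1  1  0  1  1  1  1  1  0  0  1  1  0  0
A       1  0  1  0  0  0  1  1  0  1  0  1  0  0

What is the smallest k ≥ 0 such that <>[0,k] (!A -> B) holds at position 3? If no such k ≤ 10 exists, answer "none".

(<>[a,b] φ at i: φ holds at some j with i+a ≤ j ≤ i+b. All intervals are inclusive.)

3

Scan j = 3,4,… for (!A -> B):
  j=3: fails
  j=4: fails
  j=5: fails
  j=6: holds
First hit at j=6, so smallest k = 6-3 = 3.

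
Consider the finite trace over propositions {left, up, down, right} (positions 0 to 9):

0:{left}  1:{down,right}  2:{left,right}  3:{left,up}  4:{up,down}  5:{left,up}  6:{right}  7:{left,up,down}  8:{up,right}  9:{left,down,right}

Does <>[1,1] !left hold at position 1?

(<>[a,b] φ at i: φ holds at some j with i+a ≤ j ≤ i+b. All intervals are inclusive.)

Does not hold

Check !left at each j in [2,2]:
  j=2: false
No position in the window satisfies it → formula fails.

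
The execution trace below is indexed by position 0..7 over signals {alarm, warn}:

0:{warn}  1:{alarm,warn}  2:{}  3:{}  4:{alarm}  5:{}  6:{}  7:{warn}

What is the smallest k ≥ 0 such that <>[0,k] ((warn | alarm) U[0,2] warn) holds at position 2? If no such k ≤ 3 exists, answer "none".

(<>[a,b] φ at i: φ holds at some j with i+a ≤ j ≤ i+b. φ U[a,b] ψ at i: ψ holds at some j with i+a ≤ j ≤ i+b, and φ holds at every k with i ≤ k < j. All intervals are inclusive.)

none

Scan j = 2,3,… for ((warn | alarm) U[0,2] warn):
  j=2: fails
  j=3: fails
  j=4: fails
  j=5: fails
No j in [2,5] satisfies it → none.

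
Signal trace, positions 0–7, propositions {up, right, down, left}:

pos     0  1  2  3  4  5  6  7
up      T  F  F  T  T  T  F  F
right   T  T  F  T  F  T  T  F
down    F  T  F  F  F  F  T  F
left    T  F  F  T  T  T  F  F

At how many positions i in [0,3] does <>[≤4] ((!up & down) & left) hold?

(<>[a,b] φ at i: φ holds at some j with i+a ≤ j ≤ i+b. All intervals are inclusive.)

0

Evaluate at each i in [0,3]:
  i=0: ✗ (none in [0,4])
  i=1: ✗ (none in [1,5])
  i=2: ✗ (none in [2,6])
  i=3: ✗ (none in [3,7])
Positions where it holds: {} → 0.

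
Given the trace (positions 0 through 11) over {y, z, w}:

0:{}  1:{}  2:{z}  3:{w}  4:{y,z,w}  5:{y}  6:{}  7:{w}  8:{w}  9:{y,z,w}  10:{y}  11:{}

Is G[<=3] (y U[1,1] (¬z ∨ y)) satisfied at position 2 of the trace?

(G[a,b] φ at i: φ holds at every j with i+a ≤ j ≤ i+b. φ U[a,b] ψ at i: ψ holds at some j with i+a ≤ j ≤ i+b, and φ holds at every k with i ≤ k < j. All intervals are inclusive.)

No

Check (y U[1,1] (¬z ∨ y)) at every j in [2,5]:
  j=2: fails
  j=3: fails
  j=4: holds
  j=5: holds
Fails at j=2 → formula fails.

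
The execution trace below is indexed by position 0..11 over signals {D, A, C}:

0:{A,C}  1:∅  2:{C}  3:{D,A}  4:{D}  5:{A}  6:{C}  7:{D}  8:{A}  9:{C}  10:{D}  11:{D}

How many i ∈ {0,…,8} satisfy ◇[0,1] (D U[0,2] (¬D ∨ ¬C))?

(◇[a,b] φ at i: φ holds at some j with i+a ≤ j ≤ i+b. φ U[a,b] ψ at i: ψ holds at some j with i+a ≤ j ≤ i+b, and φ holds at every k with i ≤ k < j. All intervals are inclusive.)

9

Evaluate at each i in [0,8]:
  i=0: ✓ (witness j=0)
  i=1: ✓ (witness j=1)
  i=2: ✓ (witness j=2)
  i=3: ✓ (witness j=3)
  i=4: ✓ (witness j=4)
  i=5: ✓ (witness j=5)
  i=6: ✓ (witness j=6)
  i=7: ✓ (witness j=7)
  i=8: ✓ (witness j=8)
Positions where it holds: {0, 1, 2, 3, 4, 5, 6, 7, 8} → 9.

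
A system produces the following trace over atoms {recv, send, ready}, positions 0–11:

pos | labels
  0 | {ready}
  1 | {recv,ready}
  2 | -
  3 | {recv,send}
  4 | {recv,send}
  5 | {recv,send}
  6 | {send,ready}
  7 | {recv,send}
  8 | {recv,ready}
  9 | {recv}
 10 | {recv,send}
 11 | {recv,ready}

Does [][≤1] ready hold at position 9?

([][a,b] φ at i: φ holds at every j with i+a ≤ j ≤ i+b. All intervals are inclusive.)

No

Check ready at every j in [9,10]:
  j=9: false
  j=10: false
Fails at j=9 → formula fails.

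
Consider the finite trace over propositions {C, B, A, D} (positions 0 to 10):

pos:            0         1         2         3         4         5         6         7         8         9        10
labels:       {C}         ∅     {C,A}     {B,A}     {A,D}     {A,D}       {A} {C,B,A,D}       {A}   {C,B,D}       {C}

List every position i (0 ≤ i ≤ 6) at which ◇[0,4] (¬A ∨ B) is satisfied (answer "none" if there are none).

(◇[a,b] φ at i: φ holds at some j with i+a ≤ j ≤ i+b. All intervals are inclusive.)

Evaluate at each i in [0,6]:
  i=0: ✓ (witness j=0)
  i=1: ✓ (witness j=1)
  i=2: ✓ (witness j=3)
  i=3: ✓ (witness j=3)
  i=4: ✓ (witness j=7)
  i=5: ✓ (witness j=7)
  i=6: ✓ (witness j=7)

0, 1, 2, 3, 4, 5, 6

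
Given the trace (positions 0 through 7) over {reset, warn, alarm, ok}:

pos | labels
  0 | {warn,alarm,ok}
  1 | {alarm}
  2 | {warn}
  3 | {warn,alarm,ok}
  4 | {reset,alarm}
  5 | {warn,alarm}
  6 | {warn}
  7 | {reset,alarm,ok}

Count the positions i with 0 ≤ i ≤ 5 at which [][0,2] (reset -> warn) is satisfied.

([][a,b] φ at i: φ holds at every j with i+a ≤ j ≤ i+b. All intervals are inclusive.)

2

Evaluate at each i in [0,5]:
  i=0: ✓ (all of [0,2])
  i=1: ✓ (all of [1,3])
  i=2: ✗ (fails at j=4)
  i=3: ✗ (fails at j=4)
  i=4: ✗ (fails at j=4)
  i=5: ✗ (fails at j=7)
Positions where it holds: {0, 1} → 2.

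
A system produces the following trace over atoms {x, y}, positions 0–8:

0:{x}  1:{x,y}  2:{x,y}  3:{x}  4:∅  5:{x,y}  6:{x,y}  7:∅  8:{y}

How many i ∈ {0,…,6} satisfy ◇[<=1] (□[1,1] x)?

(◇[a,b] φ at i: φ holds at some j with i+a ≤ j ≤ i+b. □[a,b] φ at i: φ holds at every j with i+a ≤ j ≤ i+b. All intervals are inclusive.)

Evaluate at each i in [0,6]:
  i=0: ✓ (witness j=0)
  i=1: ✓ (witness j=1)
  i=2: ✓ (witness j=2)
  i=3: ✓ (witness j=4)
  i=4: ✓ (witness j=4)
  i=5: ✓ (witness j=5)
  i=6: ✗ (none in [6,7])
Positions where it holds: {0, 1, 2, 3, 4, 5} → 6.

6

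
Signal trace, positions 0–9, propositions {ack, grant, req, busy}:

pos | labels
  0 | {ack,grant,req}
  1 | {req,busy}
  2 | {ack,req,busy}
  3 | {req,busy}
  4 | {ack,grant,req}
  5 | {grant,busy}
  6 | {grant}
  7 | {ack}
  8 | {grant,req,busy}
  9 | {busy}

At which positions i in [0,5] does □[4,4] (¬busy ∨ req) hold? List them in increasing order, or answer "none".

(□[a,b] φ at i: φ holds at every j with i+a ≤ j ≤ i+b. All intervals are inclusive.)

Evaluate at each i in [0,5]:
  i=0: ✓ (all of [4,4])
  i=1: ✗ (fails at j=5)
  i=2: ✓ (all of [6,6])
  i=3: ✓ (all of [7,7])
  i=4: ✓ (all of [8,8])
  i=5: ✗ (fails at j=9)

0, 2, 3, 4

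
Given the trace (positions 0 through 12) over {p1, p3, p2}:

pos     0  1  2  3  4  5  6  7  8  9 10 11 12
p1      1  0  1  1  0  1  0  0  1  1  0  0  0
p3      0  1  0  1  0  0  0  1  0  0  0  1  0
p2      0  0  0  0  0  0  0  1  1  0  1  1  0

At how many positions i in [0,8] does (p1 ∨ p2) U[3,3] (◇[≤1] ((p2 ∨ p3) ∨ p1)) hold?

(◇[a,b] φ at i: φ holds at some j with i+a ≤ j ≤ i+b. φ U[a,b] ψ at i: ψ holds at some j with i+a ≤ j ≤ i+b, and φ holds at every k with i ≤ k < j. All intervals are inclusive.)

2

Evaluate at each i in [0,8]:
  i=0: ✗ (lhs fails at k=1 before rhs at j=3)
  i=1: ✗ (lhs fails at k=1 before rhs at j=4)
  i=2: ✗ (lhs fails at k=4 before rhs at j=5)
  i=3: ✗ (lhs fails at k=4 before rhs at j=6)
  i=4: ✗ (lhs fails at k=4 before rhs at j=7)
  i=5: ✗ (lhs fails at k=6 before rhs at j=8)
  i=6: ✗ (lhs fails at k=6 before rhs at j=9)
  i=7: ✓ (rhs at j=10; lhs holds on [7,9])
  i=8: ✓ (rhs at j=11; lhs holds on [8,10])
Positions where it holds: {7, 8} → 2.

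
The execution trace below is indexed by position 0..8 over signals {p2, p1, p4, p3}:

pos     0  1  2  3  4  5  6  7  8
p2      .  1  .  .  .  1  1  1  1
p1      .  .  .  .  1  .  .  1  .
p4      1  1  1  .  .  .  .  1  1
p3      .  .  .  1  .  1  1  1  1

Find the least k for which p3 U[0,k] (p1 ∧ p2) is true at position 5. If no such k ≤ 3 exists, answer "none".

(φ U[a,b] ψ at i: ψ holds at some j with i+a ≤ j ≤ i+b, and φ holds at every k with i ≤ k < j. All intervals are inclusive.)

Need earliest j ≥ 5 with (p1 ∧ p2), and p3 at every k in [5,j-1].
  j=5: rhs fails.
  j=6: rhs fails.
  j=7: rhs holds; lhs holds on [5,6]. k = 2.

2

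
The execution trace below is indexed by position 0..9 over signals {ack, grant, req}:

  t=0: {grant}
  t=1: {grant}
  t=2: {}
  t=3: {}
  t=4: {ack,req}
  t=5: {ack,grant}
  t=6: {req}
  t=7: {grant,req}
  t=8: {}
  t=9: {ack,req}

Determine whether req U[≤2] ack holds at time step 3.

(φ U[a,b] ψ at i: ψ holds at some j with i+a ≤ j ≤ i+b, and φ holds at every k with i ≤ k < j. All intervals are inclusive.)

Need some j in [3,5] with ack, and req at every k in [3,j-1].
  j=3: ack false.
  j=4: ack holds, but req fails at k=3 → not this j.
  j=5: ack holds, but req fails at k=3 → not this j.
No j in the window works → until fails.

False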